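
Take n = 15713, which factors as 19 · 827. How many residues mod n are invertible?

14868

φ(19) = 19 − 1 = 18.
φ(827) = 827 − 1 = 826.
Since φ is multiplicative, φ(15713) = 18 · 826 = 14868.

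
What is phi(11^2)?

φ(11^2) = 11^2 − 11^1 = 121 − 11 = 110.

110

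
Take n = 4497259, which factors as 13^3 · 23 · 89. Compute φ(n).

3926208

φ(13^3) = 13^3 − 13^2 = 2197 − 169 = 2028.
φ(23) = 23 − 1 = 22.
φ(89) = 89 − 1 = 88.
Multiply: 2028 · 22 · 88 = 3926208.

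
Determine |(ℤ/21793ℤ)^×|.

19440

First factor: 21793 = 19 * 31 * 37.
φ(21793) = 21793 · (1 − 1/19) · (1 − 1/31) · (1 − 1/37)
       = 21793 · 19440/21793 = 19440.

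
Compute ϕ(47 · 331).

15180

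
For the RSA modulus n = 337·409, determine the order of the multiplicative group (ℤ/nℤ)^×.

137088

φ(137833) = 137833 · (1 − 1/337) · (1 − 1/409)
       = 137833 · 137088/137833 = 137088.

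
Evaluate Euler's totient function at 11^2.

φ(11^2) = 11^2 − 11^1 = 121 − 11 = 110.

110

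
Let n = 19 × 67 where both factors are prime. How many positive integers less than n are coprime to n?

φ(19) = 19 − 1 = 18.
φ(67) = 67 − 1 = 66.
Multiply: 18 · 66 = 1188.

1188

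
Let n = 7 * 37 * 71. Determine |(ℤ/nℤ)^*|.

φ(18389) = 18389 · (1 − 1/7) · (1 − 1/37) · (1 − 1/71)
       = 18389 · 15120/18389 = 15120.

15120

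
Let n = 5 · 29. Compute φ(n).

φ(145) = 145 · (1 − 1/5) · (1 − 1/29)
       = 145 · 112/145 = 112.

112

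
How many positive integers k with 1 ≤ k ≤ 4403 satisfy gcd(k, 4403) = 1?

3456

Prime factorization: 4403 = 7 * 17 * 37.
φ(4403) = 4403 · (1 − 1/7) · (1 − 1/17) · (1 − 1/37)
       = 4403 · 3456/4403 = 3456.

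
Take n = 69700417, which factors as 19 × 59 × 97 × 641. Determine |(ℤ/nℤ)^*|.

64143360

φ(19) = 19 − 1 = 18.
φ(59) = 59 − 1 = 58.
φ(97) = 97 − 1 = 96.
φ(641) = 641 − 1 = 640.
Since φ is multiplicative, φ(69700417) = 18 · 58 · 96 · 640 = 64143360.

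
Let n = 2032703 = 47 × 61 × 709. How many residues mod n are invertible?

φ(47) = 47 − 1 = 46.
φ(61) = 61 − 1 = 60.
φ(709) = 709 − 1 = 708.
Since φ is multiplicative, φ(2032703) = 46 · 60 · 708 = 1954080.

1954080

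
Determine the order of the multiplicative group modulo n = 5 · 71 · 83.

φ(29465) = 29465 · (1 − 1/5) · (1 − 1/71) · (1 − 1/83)
       = 29465 · 22960/29465 = 22960.

22960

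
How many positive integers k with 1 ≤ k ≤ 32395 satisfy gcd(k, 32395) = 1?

21600

Prime factorization: 32395 = 5 · 11 · 19 · 31.
φ(32395) = 32395 · (1 − 1/5) · (1 − 1/11) · (1 − 1/19) · (1 − 1/31)
       = 32395 · 21600/32395 = 21600.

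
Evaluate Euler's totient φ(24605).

Factor 24605: 24605 = 5 * 7 * 19 * 37.
φ(5) = 5 − 1 = 4.
φ(7) = 7 − 1 = 6.
φ(19) = 19 − 1 = 18.
φ(37) = 37 − 1 = 36.
φ(24605) = 4 × 6 × 18 × 36 = 15552.

15552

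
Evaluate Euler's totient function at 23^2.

φ(23^2) = 23^2 − 23^1 = 529 − 23 = 506.

506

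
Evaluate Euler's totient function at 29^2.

φ(29^2) = 29^2 − 29^1 = 841 − 29 = 812.

812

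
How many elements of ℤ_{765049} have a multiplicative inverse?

665280

Prime factorization: 765049 = 23 · 29 · 31 · 37.
φ(765049) = 765049 · (1 − 1/23) · (1 − 1/29) · (1 − 1/31) · (1 − 1/37)
       = 765049 · 665280/765049 = 665280.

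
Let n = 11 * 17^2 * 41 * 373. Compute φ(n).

φ(48616447) = 48616447 · (1 − 1/11) · (1 − 1/17) · (1 − 1/41) · (1 − 1/373)
       = 48616447 · 2380800/2859791 = 40473600.

40473600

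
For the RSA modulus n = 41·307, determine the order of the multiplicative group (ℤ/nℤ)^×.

12240

φ(41) = 41 − 1 = 40.
φ(307) = 307 − 1 = 306.
Multiply: 40 · 306 = 12240.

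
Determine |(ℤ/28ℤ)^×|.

12

First factor: 28 = 2^2 · 7.
φ(28) = 28 · (1 − 1/2) · (1 − 1/7)
       = 28 · 6/14 = 12.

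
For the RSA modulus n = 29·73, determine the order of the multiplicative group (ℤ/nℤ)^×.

2016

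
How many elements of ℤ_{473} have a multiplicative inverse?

473 = 11 × 43.
φ(11) = 11 − 1 = 10.
φ(43) = 43 − 1 = 42.
Since φ is multiplicative, φ(473) = 10 · 42 = 420.

420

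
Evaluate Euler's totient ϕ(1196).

First factor: 1196 = 2^2 * 13 * 23.
φ(2^2) = 2^2 − 2^1 = 4 − 2 = 2.
φ(13) = 13 − 1 = 12.
φ(23) = 23 − 1 = 22.
Since φ is multiplicative, φ(1196) = 2 · 12 · 22 = 528.

528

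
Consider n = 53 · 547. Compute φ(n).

28392

φ(53) = 53 − 1 = 52.
φ(547) = 547 − 1 = 546.
φ(28991) = 52 × 546 = 28392.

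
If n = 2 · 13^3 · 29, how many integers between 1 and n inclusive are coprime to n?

56784

φ(2) = 2 − 1 = 1.
φ(13^3) = 13^2·(13−1) = 169·12 = 2028.
φ(29) = 29 − 1 = 28.
Multiply: 1 · 2028 · 28 = 56784.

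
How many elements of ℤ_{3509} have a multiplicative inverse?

First factor: 3509 = 11^2 · 29.
φ(3509) = 3509 · (1 − 1/11) · (1 − 1/29)
       = 3509 · 280/319 = 3080.

3080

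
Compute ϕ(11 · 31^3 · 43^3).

φ(26054523407) = 26054523407 · (1 − 1/11) · (1 − 1/31) · (1 − 1/43)
       = 26054523407 · 12600/14663 = 22388801400.

22388801400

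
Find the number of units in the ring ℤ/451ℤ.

Prime factorization: 451 = 11 × 41.
φ(11) = 11 − 1 = 10.
φ(41) = 41 − 1 = 40.
Multiply: 10 · 40 = 400.

400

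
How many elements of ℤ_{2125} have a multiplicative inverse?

1600

2125 = 5^3 · 17.
φ(2125) = 2125 · (1 − 1/5) · (1 − 1/17)
       = 2125 · 64/85 = 1600.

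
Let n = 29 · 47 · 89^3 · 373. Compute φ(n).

φ(29) = 29 − 1 = 28.
φ(47) = 47 − 1 = 46.
φ(89^3) = 89^2·(89−1) = 7921·88 = 697048.
φ(373) = 373 − 1 = 372.
Since φ is multiplicative, φ(358405534631) = 28 · 46 · 697048 · 372 = 333980790528.

333980790528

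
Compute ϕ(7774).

First factor: 7774 = 2 * 13^2 * 23.
φ(7774) = 7774 · (1 − 1/2) · (1 − 1/13) · (1 − 1/23)
       = 7774 · 264/598 = 3432.

3432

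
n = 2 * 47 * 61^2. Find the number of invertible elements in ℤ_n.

168360

φ(2) = 2 − 1 = 1.
φ(47) = 47 − 1 = 46.
φ(61^2) = 61^2 − 61^1 = 3721 − 61 = 3660.
φ(349774) = 1 × 46 × 3660 = 168360.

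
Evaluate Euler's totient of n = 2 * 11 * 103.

φ(2266) = 2266 · (1 − 1/2) · (1 − 1/11) · (1 − 1/103)
       = 2266 · 1020/2266 = 1020.

1020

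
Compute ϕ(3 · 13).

24

φ(39) = 39 · (1 − 1/3) · (1 − 1/13)
       = 39 · 24/39 = 24.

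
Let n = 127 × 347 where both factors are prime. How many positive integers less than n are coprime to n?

φ(n) = (p − 1)(q − 1) = (127−1)(347−1) = 126·346 = 43596.

43596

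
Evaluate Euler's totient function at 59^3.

φ(205379) = 205379 · (1 − 1/59)
       = 205379 · 58/59 = 201898.

201898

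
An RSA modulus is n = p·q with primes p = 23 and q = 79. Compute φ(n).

φ(pq) = (p−1)(q−1) = 22 · 78 = 1716.

1716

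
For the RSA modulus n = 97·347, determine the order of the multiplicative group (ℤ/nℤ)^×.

33216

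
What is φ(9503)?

8064

First factor: 9503 = 13 * 17 * 43.
φ(13) = 13 − 1 = 12.
φ(17) = 17 − 1 = 16.
φ(43) = 43 − 1 = 42.
Multiply: 12 · 16 · 42 = 8064.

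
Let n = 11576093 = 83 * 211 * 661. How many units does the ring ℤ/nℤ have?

11365200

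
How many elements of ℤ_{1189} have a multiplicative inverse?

1120

First factor: 1189 = 29 · 41.
φ(1189) = 1189 · (1 − 1/29) · (1 − 1/41)
       = 1189 · 1120/1189 = 1120.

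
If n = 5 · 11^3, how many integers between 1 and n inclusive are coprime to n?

φ(5) = 5 − 1 = 4.
φ(11^3) = 11^3 − 11^2 = 1331 − 121 = 1210.
Since φ is multiplicative, φ(6655) = 4 · 1210 = 4840.

4840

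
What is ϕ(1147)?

1080

First factor: 1147 = 31 × 37.
φ(31) = 31 − 1 = 30.
φ(37) = 37 − 1 = 36.
φ(1147) = 30 × 36 = 1080.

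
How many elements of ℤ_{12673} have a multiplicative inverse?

12673 = 19 * 23 * 29.
φ(12673) = 12673 · (1 − 1/19) · (1 − 1/23) · (1 − 1/29)
       = 12673 · 11088/12673 = 11088.

11088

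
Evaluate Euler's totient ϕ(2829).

1760

2829 = 3 · 23 · 41.
φ(3) = 3 − 1 = 2.
φ(23) = 23 − 1 = 22.
φ(41) = 41 − 1 = 40.
φ(2829) = 2 × 22 × 40 = 1760.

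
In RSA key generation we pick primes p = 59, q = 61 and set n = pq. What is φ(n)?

φ(3599) = 3599 · (1 − 1/59) · (1 − 1/61)
       = 3599 · 3480/3599 = 3480.

3480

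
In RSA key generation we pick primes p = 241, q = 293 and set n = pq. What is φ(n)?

φ(70613) = 70613 · (1 − 1/241) · (1 − 1/293)
       = 70613 · 70080/70613 = 70080.

70080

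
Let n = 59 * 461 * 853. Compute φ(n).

φ(59) = 59 − 1 = 58.
φ(461) = 461 − 1 = 460.
φ(853) = 853 − 1 = 852.
Multiply: 58 · 460 · 852 = 22731360.

22731360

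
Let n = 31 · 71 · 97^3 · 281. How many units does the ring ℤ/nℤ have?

531119232000

φ(31) = 31 − 1 = 30.
φ(71) = 71 − 1 = 70.
φ(97^3) = 97^3 − 97^2 = 912673 − 9409 = 903264.
φ(281) = 281 − 1 = 280.
Multiply: 30 · 70 · 903264 · 280 = 531119232000.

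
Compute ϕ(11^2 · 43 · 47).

φ(244541) = 244541 · (1 − 1/11) · (1 − 1/43) · (1 − 1/47)
       = 244541 · 19320/22231 = 212520.

212520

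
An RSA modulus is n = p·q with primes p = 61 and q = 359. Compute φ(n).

φ(21899) = 21899 · (1 − 1/61) · (1 − 1/359)
       = 21899 · 21480/21899 = 21480.

21480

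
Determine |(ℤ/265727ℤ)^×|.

Factor 265727: 265727 = 7^2 · 11 · 17 · 29.
φ(265727) = 265727 · (1 − 1/7) · (1 − 1/11) · (1 − 1/17) · (1 − 1/29)
       = 265727 · 26880/37961 = 188160.

188160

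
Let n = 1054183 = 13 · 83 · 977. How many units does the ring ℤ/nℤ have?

φ(13) = 13 − 1 = 12.
φ(83) = 83 − 1 = 82.
φ(977) = 977 − 1 = 976.
φ(1054183) = 12 × 82 × 976 = 960384.

960384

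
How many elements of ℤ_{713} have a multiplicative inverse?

Prime factorization: 713 = 23 × 31.
φ(23) = 23 − 1 = 22.
φ(31) = 31 − 1 = 30.
φ(713) = 22 × 30 = 660.

660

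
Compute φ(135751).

Factor 135751: 135751 = 7 * 11 * 41 * 43.
φ(7) = 7 − 1 = 6.
φ(11) = 11 − 1 = 10.
φ(41) = 41 − 1 = 40.
φ(43) = 43 − 1 = 42.
Since φ is multiplicative, φ(135751) = 6 · 10 · 40 · 42 = 100800.

100800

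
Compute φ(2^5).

φ(2^5) = 2^4·(2−1) = 16·1 = 16.

16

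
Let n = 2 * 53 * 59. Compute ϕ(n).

φ(2) = 2 − 1 = 1.
φ(53) = 53 − 1 = 52.
φ(59) = 59 − 1 = 58.
Multiply: 1 · 52 · 58 = 3016.

3016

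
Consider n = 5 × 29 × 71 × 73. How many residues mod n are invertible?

564480

φ(751535) = 751535 · (1 − 1/5) · (1 − 1/29) · (1 − 1/71) · (1 − 1/73)
       = 751535 · 564480/751535 = 564480.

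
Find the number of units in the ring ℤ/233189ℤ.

188160

First factor: 233189 = 11 · 17 · 29 · 43.
φ(233189) = 233189 · (1 − 1/11) · (1 − 1/17) · (1 − 1/29) · (1 − 1/43)
       = 233189 · 188160/233189 = 188160.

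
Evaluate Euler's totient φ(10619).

First factor: 10619 = 7 × 37 × 41.
φ(10619) = 10619 · (1 − 1/7) · (1 − 1/37) · (1 − 1/41)
       = 10619 · 8640/10619 = 8640.

8640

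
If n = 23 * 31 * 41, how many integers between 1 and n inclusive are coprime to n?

26400

φ(23) = 23 − 1 = 22.
φ(31) = 31 − 1 = 30.
φ(41) = 41 − 1 = 40.
Since φ is multiplicative, φ(29233) = 22 · 30 · 40 = 26400.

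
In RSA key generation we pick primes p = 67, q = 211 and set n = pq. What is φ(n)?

13860

φ(n) = (p − 1)(q − 1) = (67−1)(211−1) = 66·210 = 13860.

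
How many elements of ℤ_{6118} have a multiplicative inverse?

2376

Prime factorization: 6118 = 2 · 7 · 19 · 23.
φ(2) = 2 − 1 = 1.
φ(7) = 7 − 1 = 6.
φ(19) = 19 − 1 = 18.
φ(23) = 23 − 1 = 22.
φ(6118) = 1 × 6 × 18 × 22 = 2376.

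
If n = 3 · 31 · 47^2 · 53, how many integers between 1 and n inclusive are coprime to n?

6745440

φ(10888161) = 10888161 · (1 − 1/3) · (1 − 1/31) · (1 − 1/47) · (1 − 1/53)
       = 10888161 · 143520/231663 = 6745440.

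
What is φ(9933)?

9933 = 3 · 7 · 11 · 43.
φ(3) = 3 − 1 = 2.
φ(7) = 7 − 1 = 6.
φ(11) = 11 − 1 = 10.
φ(43) = 43 − 1 = 42.
Multiply: 2 · 6 · 10 · 42 = 5040.

5040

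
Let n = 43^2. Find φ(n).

1806

φ(1849) = 1849 · (1 − 1/43)
       = 1849 · 42/43 = 1806.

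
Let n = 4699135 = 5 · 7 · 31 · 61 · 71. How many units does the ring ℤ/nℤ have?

φ(5) = 5 − 1 = 4.
φ(7) = 7 − 1 = 6.
φ(31) = 31 − 1 = 30.
φ(61) = 61 − 1 = 60.
φ(71) = 71 − 1 = 70.
Multiply: 4 · 6 · 30 · 60 · 70 = 3024000.

3024000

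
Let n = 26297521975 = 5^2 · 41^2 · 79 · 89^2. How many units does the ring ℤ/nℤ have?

20037388800

φ(5^2) = 5^1·(5−1) = 5·4 = 20.
φ(41^2) = 41^2 − 41^1 = 1681 − 41 = 1640.
φ(79) = 79 − 1 = 78.
φ(89^2) = 89^2 − 89^1 = 7921 − 89 = 7832.
Since φ is multiplicative, φ(26297521975) = 20 · 1640 · 78 · 7832 = 20037388800.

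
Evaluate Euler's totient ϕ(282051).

Factor 282051: 282051 = 3**2 × 7 × 11**2 × 37.
φ(3^2) = 3^2 − 3^1 = 9 − 3 = 6.
φ(7) = 7 − 1 = 6.
φ(11^2) = 11^1·(11−1) = 11·10 = 110.
φ(37) = 37 − 1 = 36.
Since φ is multiplicative, φ(282051) = 6 · 6 · 110 · 36 = 142560.

142560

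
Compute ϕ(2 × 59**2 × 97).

φ(675314) = 675314 · (1 − 1/2) · (1 − 1/59) · (1 − 1/97)
       = 675314 · 5568/11446 = 328512.

328512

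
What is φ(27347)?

24640

27347 = 23 × 29 × 41.
φ(27347) = 27347 · (1 − 1/23) · (1 − 1/29) · (1 − 1/41)
       = 27347 · 24640/27347 = 24640.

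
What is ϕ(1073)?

1008

1073 = 29 · 37.
φ(29) = 29 − 1 = 28.
φ(37) = 37 − 1 = 36.
Multiply: 28 · 36 = 1008.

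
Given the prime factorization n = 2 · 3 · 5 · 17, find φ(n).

128

φ(510) = 510 · (1 − 1/2) · (1 − 1/3) · (1 − 1/5) · (1 − 1/17)
       = 510 · 128/510 = 128.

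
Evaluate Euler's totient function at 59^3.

201898

φ(59^3) = 59^2·(59−1) = 3481·58 = 201898.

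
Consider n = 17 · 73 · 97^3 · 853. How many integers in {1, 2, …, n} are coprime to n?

886557229056

φ(17) = 17 − 1 = 16.
φ(73) = 73 − 1 = 72.
φ(97^3) = 97^2·(97−1) = 9409·96 = 903264.
φ(853) = 853 − 1 = 852.
Multiply: 16 · 72 · 903264 · 852 = 886557229056.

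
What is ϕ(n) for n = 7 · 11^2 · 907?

597960

φ(7) = 7 − 1 = 6.
φ(11^2) = 11^1·(11−1) = 11·10 = 110.
φ(907) = 907 − 1 = 906.
Since φ is multiplicative, φ(768229) = 6 · 110 · 906 = 597960.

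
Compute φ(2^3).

4

φ(2^3) = 2^2·(2−1) = 4·1 = 4.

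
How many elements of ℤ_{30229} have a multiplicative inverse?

Prime factorization: 30229 = 19 × 37 × 43.
φ(30229) = 30229 · (1 − 1/19) · (1 − 1/37) · (1 − 1/43)
       = 30229 · 27216/30229 = 27216.

27216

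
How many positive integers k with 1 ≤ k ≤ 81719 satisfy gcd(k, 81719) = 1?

First factor: 81719 = 11 × 17 × 19 × 23.
φ(11) = 11 − 1 = 10.
φ(17) = 17 − 1 = 16.
φ(19) = 19 − 1 = 18.
φ(23) = 23 − 1 = 22.
φ(81719) = 10 × 16 × 18 × 22 = 63360.

63360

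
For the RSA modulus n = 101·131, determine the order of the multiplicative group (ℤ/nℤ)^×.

13000

For distinct primes, φ(pq) = (p−1)(q−1) = 100 × 130 = 13000.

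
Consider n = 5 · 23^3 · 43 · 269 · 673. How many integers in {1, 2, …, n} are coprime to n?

352120817664

φ(473575593485) = 473575593485 · (1 − 1/5) · (1 − 1/23) · (1 − 1/43) · (1 − 1/269) · (1 − 1/673)
       = 473575593485 · 665634816/895227965 = 352120817664.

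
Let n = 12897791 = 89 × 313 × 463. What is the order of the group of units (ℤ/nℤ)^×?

φ(12897791) = 12897791 · (1 − 1/89) · (1 − 1/313) · (1 − 1/463)
       = 12897791 · 12684672/12897791 = 12684672.

12684672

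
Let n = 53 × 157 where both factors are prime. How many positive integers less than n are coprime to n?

φ(pq) = (p−1)(q−1) = 52 · 156 = 8112.

8112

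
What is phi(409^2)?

166872

φ(167281) = 167281 · (1 − 1/409)
       = 167281 · 408/409 = 166872.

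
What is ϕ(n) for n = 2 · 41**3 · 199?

13313520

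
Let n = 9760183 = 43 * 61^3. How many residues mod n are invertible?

φ(9760183) = 9760183 · (1 − 1/43) · (1 − 1/61)
       = 9760183 · 2520/2623 = 9376920.

9376920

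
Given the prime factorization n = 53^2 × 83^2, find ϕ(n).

φ(19351201) = 19351201 · (1 − 1/53) · (1 − 1/83)
       = 19351201 · 4264/4399 = 18757336.

18757336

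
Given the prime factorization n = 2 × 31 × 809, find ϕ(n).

φ(2) = 2 − 1 = 1.
φ(31) = 31 − 1 = 30.
φ(809) = 809 − 1 = 808.
Multiply: 1 · 30 · 808 = 24240.

24240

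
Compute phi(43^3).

77658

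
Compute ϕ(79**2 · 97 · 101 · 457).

26974771200

φ(27942386189) = 27942386189 · (1 − 1/79) · (1 − 1/97) · (1 − 1/101) · (1 − 1/457)
       = 27942386189 · 341452800/353701091 = 26974771200.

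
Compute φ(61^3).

φ(61^3) = 61^3 − 61^2 = 226981 − 3721 = 223260.

223260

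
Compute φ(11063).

Factor 11063: 11063 = 13 * 23 * 37.
φ(11063) = 11063 · (1 − 1/13) · (1 − 1/23) · (1 − 1/37)
       = 11063 · 9504/11063 = 9504.

9504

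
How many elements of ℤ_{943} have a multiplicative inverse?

Prime factorization: 943 = 23 * 41.
φ(943) = 943 · (1 − 1/23) · (1 − 1/41)
       = 943 · 880/943 = 880.

880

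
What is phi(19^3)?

φ(6859) = 6859 · (1 − 1/19)
       = 6859 · 18/19 = 6498.

6498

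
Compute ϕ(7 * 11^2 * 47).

φ(39809) = 39809 · (1 − 1/7) · (1 − 1/11) · (1 − 1/47)
       = 39809 · 2760/3619 = 30360.

30360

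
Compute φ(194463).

115200

First factor: 194463 = 3^2 * 17 * 31 * 41.
φ(194463) = 194463 · (1 − 1/3) · (1 − 1/17) · (1 − 1/31) · (1 − 1/41)
       = 194463 · 38400/64821 = 115200.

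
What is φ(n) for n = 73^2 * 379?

φ(73^2) = 73^1·(73−1) = 73·72 = 5256.
φ(379) = 379 − 1 = 378.
Multiply: 5256 · 378 = 1986768.

1986768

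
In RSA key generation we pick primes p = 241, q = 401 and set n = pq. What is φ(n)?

96000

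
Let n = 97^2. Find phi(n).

φ(9409) = 9409 · (1 − 1/97)
       = 9409 · 96/97 = 9312.

9312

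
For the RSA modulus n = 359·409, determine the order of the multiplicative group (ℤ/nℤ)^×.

146064

φ(359) = 359 − 1 = 358.
φ(409) = 409 − 1 = 408.
Since φ is multiplicative, φ(146831) = 358 · 408 = 146064.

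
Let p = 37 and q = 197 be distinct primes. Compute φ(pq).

7056

φ(n) = (p − 1)(q − 1) = (37−1)(197−1) = 36·196 = 7056.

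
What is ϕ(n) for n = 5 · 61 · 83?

φ(25315) = 25315 · (1 − 1/5) · (1 − 1/61) · (1 − 1/83)
       = 25315 · 19680/25315 = 19680.

19680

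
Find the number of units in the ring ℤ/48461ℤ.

38808

First factor: 48461 = 7^2 · 23 · 43.
φ(48461) = 48461 · (1 − 1/7) · (1 − 1/23) · (1 − 1/43)
       = 48461 · 5544/6923 = 38808.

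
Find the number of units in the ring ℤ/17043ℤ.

9504

Prime factorization: 17043 = 3 × 13 × 19 × 23.
φ(17043) = 17043 · (1 − 1/3) · (1 − 1/13) · (1 − 1/19) · (1 − 1/23)
       = 17043 · 9504/17043 = 9504.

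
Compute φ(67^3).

296274

φ(67^3) = 67^3 − 67^2 = 300763 − 4489 = 296274.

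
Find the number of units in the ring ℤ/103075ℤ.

64800

First factor: 103075 = 5**2 × 7 × 19 × 31.
φ(103075) = 103075 · (1 − 1/5) · (1 − 1/7) · (1 − 1/19) · (1 − 1/31)
       = 103075 · 12960/20615 = 64800.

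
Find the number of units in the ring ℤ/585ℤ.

585 = 3^2 * 5 * 13.
φ(3^2) = 3^1·(3−1) = 3·2 = 6.
φ(5) = 5 − 1 = 4.
φ(13) = 13 − 1 = 12.
Since φ is multiplicative, φ(585) = 6 · 4 · 12 = 288.

288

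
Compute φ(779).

720

Factor 779: 779 = 19 * 41.
φ(19) = 19 − 1 = 18.
φ(41) = 41 − 1 = 40.
Multiply: 18 · 40 = 720.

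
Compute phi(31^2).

φ(961) = 961 · (1 − 1/31)
       = 961 · 30/31 = 930.

930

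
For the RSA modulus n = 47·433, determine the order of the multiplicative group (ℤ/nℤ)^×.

19872

φ(pq) = (p−1)(q−1) = 46 · 432 = 19872.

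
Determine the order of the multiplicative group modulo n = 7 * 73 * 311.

133920

φ(7) = 7 − 1 = 6.
φ(73) = 73 − 1 = 72.
φ(311) = 311 − 1 = 310.
Since φ is multiplicative, φ(158921) = 6 · 72 · 310 = 133920.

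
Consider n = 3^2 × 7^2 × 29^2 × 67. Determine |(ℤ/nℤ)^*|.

φ(3^2) = 3^2 − 3^1 = 9 − 3 = 6.
φ(7^2) = 7^2 − 7^1 = 49 − 7 = 42.
φ(29^2) = 29^1·(29−1) = 29·28 = 812.
φ(67) = 67 − 1 = 66.
φ(24849027) = 6 × 42 × 812 × 66 = 13505184.

13505184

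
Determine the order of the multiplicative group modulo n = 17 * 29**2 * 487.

6314112

φ(17) = 17 − 1 = 16.
φ(29^2) = 29^1·(29−1) = 29·28 = 812.
φ(487) = 487 − 1 = 486.
Multiply: 16 · 812 · 486 = 6314112.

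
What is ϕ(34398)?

Prime factorization: 34398 = 2 * 3^3 * 7^2 * 13.
φ(34398) = 34398 · (1 − 1/2) · (1 − 1/3) · (1 − 1/7) · (1 − 1/13)
       = 34398 · 144/546 = 9072.

9072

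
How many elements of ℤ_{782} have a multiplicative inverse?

352

782 = 2 · 17 · 23.
φ(782) = 782 · (1 − 1/2) · (1 − 1/17) · (1 − 1/23)
       = 782 · 352/782 = 352.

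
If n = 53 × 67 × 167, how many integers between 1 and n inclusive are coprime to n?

569712

φ(593017) = 593017 · (1 − 1/53) · (1 − 1/67) · (1 − 1/167)
       = 593017 · 569712/593017 = 569712.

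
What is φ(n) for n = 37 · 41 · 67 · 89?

8363520

φ(37) = 37 − 1 = 36.
φ(41) = 41 − 1 = 40.
φ(67) = 67 − 1 = 66.
φ(89) = 89 − 1 = 88.
φ(9045871) = 36 × 40 × 66 × 88 = 8363520.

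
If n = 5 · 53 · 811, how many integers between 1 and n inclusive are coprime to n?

φ(214915) = 214915 · (1 − 1/5) · (1 − 1/53) · (1 − 1/811)
       = 214915 · 168480/214915 = 168480.

168480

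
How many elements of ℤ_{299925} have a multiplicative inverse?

151200

299925 = 3^2 * 5^2 * 31 * 43.
φ(3^2) = 3^2 − 3^1 = 9 − 3 = 6.
φ(5^2) = 5^1·(5−1) = 5·4 = 20.
φ(31) = 31 − 1 = 30.
φ(43) = 43 − 1 = 42.
Multiply: 6 · 20 · 30 · 42 = 151200.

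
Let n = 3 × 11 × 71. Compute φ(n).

1400

φ(3) = 3 − 1 = 2.
φ(11) = 11 − 1 = 10.
φ(71) = 71 − 1 = 70.
φ(2343) = 2 × 10 × 70 = 1400.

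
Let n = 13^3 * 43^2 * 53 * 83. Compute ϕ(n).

15617189952

φ(13^3) = 13^2·(13−1) = 169·12 = 2028.
φ(43^2) = 43^2 − 43^1 = 1849 − 43 = 1806.
φ(53) = 53 − 1 = 52.
φ(83) = 83 − 1 = 82.
Since φ is multiplicative, φ(17869850947) = 2028 · 1806 · 52 · 82 = 15617189952.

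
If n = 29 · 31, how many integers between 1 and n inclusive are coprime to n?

φ(29) = 29 − 1 = 28.
φ(31) = 31 − 1 = 30.
Multiply: 28 · 30 = 840.

840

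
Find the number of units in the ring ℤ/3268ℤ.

Prime factorization: 3268 = 2^2 × 19 × 43.
φ(3268) = 3268 · (1 − 1/2) · (1 − 1/19) · (1 − 1/43)
       = 3268 · 756/1634 = 1512.

1512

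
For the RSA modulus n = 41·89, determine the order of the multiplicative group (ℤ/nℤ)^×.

φ(41) = 41 − 1 = 40.
φ(89) = 89 − 1 = 88.
Multiply: 40 · 88 = 3520.

3520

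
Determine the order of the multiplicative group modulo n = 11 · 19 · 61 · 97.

1036800

φ(11) = 11 − 1 = 10.
φ(19) = 19 − 1 = 18.
φ(61) = 61 − 1 = 60.
φ(97) = 97 − 1 = 96.
φ(1236653) = 10 × 18 × 60 × 96 = 1036800.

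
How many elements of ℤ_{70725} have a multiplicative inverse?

Factor 70725: 70725 = 3 × 5^2 × 23 × 41.
φ(70725) = 70725 · (1 − 1/3) · (1 − 1/5) · (1 − 1/23) · (1 − 1/41)
       = 70725 · 7040/14145 = 35200.

35200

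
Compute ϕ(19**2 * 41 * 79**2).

84296160

φ(92373041) = 92373041 · (1 − 1/19) · (1 − 1/41) · (1 − 1/79)
       = 92373041 · 56160/61541 = 84296160.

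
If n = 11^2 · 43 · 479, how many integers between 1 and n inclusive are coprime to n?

2208360

φ(11^2) = 11^1·(11−1) = 11·10 = 110.
φ(43) = 43 − 1 = 42.
φ(479) = 479 − 1 = 478.
Multiply: 110 · 42 · 478 = 2208360.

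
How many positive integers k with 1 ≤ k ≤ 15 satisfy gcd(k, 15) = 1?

8

15 = 3 * 5.
φ(15) = 15 · (1 − 1/3) · (1 − 1/5)
       = 15 · 8/15 = 8.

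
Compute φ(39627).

First factor: 39627 = 3^2 * 7 * 17 * 37.
φ(39627) = 39627 · (1 − 1/3) · (1 − 1/7) · (1 − 1/17) · (1 − 1/37)
       = 39627 · 6912/13209 = 20736.

20736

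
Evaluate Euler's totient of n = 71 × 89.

φ(71) = 71 − 1 = 70.
φ(89) = 89 − 1 = 88.
Since φ is multiplicative, φ(6319) = 70 · 88 = 6160.

6160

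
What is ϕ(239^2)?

56882

φ(57121) = 57121 · (1 − 1/239)
       = 57121 · 238/239 = 56882.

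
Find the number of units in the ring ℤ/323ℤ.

288

First factor: 323 = 17 · 19.
φ(323) = 323 · (1 − 1/17) · (1 − 1/19)
       = 323 · 288/323 = 288.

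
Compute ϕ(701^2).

490700

φ(491401) = 491401 · (1 − 1/701)
       = 491401 · 700/701 = 490700.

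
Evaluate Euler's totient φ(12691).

10584

First factor: 12691 = 7^3 · 37.
φ(7^3) = 7^2·(7−1) = 49·6 = 294.
φ(37) = 37 − 1 = 36.
φ(12691) = 294 × 36 = 10584.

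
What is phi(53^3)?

146068

φ(148877) = 148877 · (1 − 1/53)
       = 148877 · 52/53 = 146068.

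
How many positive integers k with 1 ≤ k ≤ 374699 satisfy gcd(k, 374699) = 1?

311040

Factor 374699: 374699 = 13 × 19 × 37 × 41.
φ(374699) = 374699 · (1 − 1/13) · (1 − 1/19) · (1 − 1/37) · (1 − 1/41)
       = 374699 · 311040/374699 = 311040.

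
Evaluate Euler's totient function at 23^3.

11638

φ(23^3) = 23^2·(23−1) = 529·22 = 11638.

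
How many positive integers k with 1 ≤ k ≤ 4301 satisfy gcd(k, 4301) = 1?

3520

4301 = 11 * 17 * 23.
φ(4301) = 4301 · (1 − 1/11) · (1 − 1/17) · (1 − 1/23)
       = 4301 · 3520/4301 = 3520.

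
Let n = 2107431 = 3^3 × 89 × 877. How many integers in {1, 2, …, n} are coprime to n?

1387584

φ(3^3) = 3^3 − 3^2 = 27 − 9 = 18.
φ(89) = 89 − 1 = 88.
φ(877) = 877 − 1 = 876.
φ(2107431) = 18 × 88 × 876 = 1387584.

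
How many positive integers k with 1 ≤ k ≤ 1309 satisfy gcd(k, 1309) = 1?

960

1309 = 7 * 11 * 17.
φ(7) = 7 − 1 = 6.
φ(11) = 11 − 1 = 10.
φ(17) = 17 − 1 = 16.
Since φ is multiplicative, φ(1309) = 6 · 10 · 16 = 960.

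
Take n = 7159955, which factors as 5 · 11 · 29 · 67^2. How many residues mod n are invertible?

φ(7159955) = 7159955 · (1 − 1/5) · (1 − 1/11) · (1 − 1/29) · (1 − 1/67)
       = 7159955 · 73920/106865 = 4952640.

4952640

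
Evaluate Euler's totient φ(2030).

Factor 2030: 2030 = 2 · 5 · 7 · 29.
φ(2) = 2 − 1 = 1.
φ(5) = 5 − 1 = 4.
φ(7) = 7 − 1 = 6.
φ(29) = 29 − 1 = 28.
Since φ is multiplicative, φ(2030) = 1 · 4 · 6 · 28 = 672.

672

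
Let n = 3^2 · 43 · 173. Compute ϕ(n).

φ(3^2) = 3^1·(3−1) = 3·2 = 6.
φ(43) = 43 − 1 = 42.
φ(173) = 173 − 1 = 172.
φ(66951) = 6 × 42 × 172 = 43344.

43344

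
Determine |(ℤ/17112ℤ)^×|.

5280

First factor: 17112 = 2^3 * 3 * 23 * 31.
φ(2^3) = 2^2·(2−1) = 4·1 = 4.
φ(3) = 3 − 1 = 2.
φ(23) = 23 − 1 = 22.
φ(31) = 31 − 1 = 30.
φ(17112) = 4 × 2 × 22 × 30 = 5280.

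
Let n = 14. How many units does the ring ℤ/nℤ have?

Prime factorization: 14 = 2 · 7.
φ(2) = 2 − 1 = 1.
φ(7) = 7 − 1 = 6.
Since φ is multiplicative, φ(14) = 1 · 6 = 6.

6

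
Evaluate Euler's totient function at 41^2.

1640

φ(41^2) = 41^1·(41−1) = 41·40 = 1640.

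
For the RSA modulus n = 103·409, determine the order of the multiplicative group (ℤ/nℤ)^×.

41616

φ(42127) = 42127 · (1 − 1/103) · (1 − 1/409)
       = 42127 · 41616/42127 = 41616.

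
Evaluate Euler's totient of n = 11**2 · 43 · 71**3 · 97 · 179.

27857872627200

φ(11^2) = 11^1·(11−1) = 11·10 = 110.
φ(43) = 43 − 1 = 42.
φ(71^3) = 71^2·(71−1) = 5041·70 = 352870.
φ(97) = 97 − 1 = 96.
φ(179) = 179 − 1 = 178.
Since φ is multiplicative, φ(32333568429679) = 110 · 42 · 352870 · 96 · 178 = 27857872627200.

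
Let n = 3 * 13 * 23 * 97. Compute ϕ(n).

50688

φ(87009) = 87009 · (1 − 1/3) · (1 − 1/13) · (1 − 1/23) · (1 − 1/97)
       = 87009 · 50688/87009 = 50688.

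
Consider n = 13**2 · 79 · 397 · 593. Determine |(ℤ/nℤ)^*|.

φ(13^2) = 13^1·(13−1) = 13·12 = 156.
φ(79) = 79 − 1 = 78.
φ(397) = 397 − 1 = 396.
φ(593) = 593 − 1 = 592.
φ(3143105771) = 156 × 78 × 396 × 592 = 2852568576.

2852568576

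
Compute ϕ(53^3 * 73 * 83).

φ(53^3) = 53^2·(53−1) = 2809·52 = 146068.
φ(73) = 73 − 1 = 72.
φ(83) = 83 − 1 = 82.
Since φ is multiplicative, φ(902045743) = 146068 · 72 · 82 = 862385472.

862385472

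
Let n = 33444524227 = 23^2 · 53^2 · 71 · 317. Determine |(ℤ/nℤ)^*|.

30847136320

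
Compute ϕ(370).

144

First factor: 370 = 2 * 5 * 37.
φ(370) = 370 · (1 − 1/2) · (1 − 1/5) · (1 − 1/37)
       = 370 · 144/370 = 144.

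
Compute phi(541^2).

292140

φ(541^2) = 541^2 − 541^1 = 292681 − 541 = 292140.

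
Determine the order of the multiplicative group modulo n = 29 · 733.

20496

φ(21257) = 21257 · (1 − 1/29) · (1 − 1/733)
       = 21257 · 20496/21257 = 20496.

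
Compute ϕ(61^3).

223260

φ(226981) = 226981 · (1 − 1/61)
       = 226981 · 60/61 = 223260.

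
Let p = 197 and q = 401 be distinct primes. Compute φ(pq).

φ(n) = (p − 1)(q − 1) = (197−1)(401−1) = 196·400 = 78400.

78400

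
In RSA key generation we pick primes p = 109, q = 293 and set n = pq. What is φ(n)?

31536

φ(n) = (p − 1)(q − 1) = (109−1)(293−1) = 108·292 = 31536.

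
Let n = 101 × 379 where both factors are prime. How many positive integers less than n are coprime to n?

37800

φ(n) = (p − 1)(q − 1) = (101−1)(379−1) = 100·378 = 37800.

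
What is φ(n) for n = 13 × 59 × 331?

φ(13) = 13 − 1 = 12.
φ(59) = 59 − 1 = 58.
φ(331) = 331 − 1 = 330.
Since φ is multiplicative, φ(253877) = 12 · 58 · 330 = 229680.

229680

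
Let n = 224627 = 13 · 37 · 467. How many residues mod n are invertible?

φ(224627) = 224627 · (1 − 1/13) · (1 − 1/37) · (1 − 1/467)
       = 224627 · 201312/224627 = 201312.

201312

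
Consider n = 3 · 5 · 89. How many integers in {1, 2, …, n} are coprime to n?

704

φ(3) = 3 − 1 = 2.
φ(5) = 5 − 1 = 4.
φ(89) = 89 − 1 = 88.
φ(1335) = 2 × 4 × 88 = 704.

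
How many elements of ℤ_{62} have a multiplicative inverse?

30

First factor: 62 = 2 * 31.
φ(62) = 62 · (1 − 1/2) · (1 − 1/31)
       = 62 · 30/62 = 30.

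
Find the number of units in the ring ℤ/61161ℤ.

36288

Prime factorization: 61161 = 3 · 19 · 29 · 37.
φ(3) = 3 − 1 = 2.
φ(19) = 19 − 1 = 18.
φ(29) = 29 − 1 = 28.
φ(37) = 37 − 1 = 36.
φ(61161) = 2 × 18 × 28 × 36 = 36288.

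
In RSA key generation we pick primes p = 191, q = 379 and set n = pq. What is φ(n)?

71820

φ(191) = 191 − 1 = 190.
φ(379) = 379 − 1 = 378.
Multiply: 190 · 378 = 71820.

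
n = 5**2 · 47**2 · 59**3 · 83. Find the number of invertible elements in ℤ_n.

φ(5^2) = 5^1·(5−1) = 5·4 = 20.
φ(47^2) = 47^1·(47−1) = 47·46 = 2162.
φ(59^3) = 59^2·(59−1) = 3481·58 = 201898.
φ(83) = 83 − 1 = 82.
Multiply: 20 · 2162 · 201898 · 82 = 715865700640.

715865700640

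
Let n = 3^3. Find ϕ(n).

φ(27) = 27 · (1 − 1/3)
       = 27 · 2/3 = 18.

18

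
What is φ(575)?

440

First factor: 575 = 5^2 · 23.
φ(575) = 575 · (1 − 1/5) · (1 − 1/23)
       = 575 · 88/115 = 440.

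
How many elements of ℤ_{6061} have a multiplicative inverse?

6061 = 11 · 19 · 29.
φ(11) = 11 − 1 = 10.
φ(19) = 19 − 1 = 18.
φ(29) = 29 − 1 = 28.
φ(6061) = 10 × 18 × 28 = 5040.

5040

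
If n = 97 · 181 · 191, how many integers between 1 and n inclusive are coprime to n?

3283200

φ(3353387) = 3353387 · (1 − 1/97) · (1 − 1/181) · (1 − 1/191)
       = 3353387 · 3283200/3353387 = 3283200.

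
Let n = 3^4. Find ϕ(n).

φ(81) = 81 · (1 − 1/3)
       = 81 · 2/3 = 54.

54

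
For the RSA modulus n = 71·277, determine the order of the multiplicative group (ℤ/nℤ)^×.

19320

φ(n) = (p − 1)(q − 1) = (71−1)(277−1) = 70·276 = 19320.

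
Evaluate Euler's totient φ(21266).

8820

21266 = 2 × 7^3 × 31.
φ(2) = 2 − 1 = 1.
φ(7^3) = 7^2·(7−1) = 49·6 = 294.
φ(31) = 31 − 1 = 30.
Since φ is multiplicative, φ(21266) = 1 · 294 · 30 = 8820.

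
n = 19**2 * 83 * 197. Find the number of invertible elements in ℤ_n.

φ(5902711) = 5902711 · (1 − 1/19) · (1 − 1/83) · (1 − 1/197)
       = 5902711 · 289296/310669 = 5496624.

5496624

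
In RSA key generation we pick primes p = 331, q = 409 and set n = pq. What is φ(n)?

134640

φ(n) = (p − 1)(q − 1) = (331−1)(409−1) = 330·408 = 134640.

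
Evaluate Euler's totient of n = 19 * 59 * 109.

112752

φ(122189) = 122189 · (1 − 1/19) · (1 − 1/59) · (1 − 1/109)
       = 122189 · 112752/122189 = 112752.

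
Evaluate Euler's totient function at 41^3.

67240

φ(68921) = 68921 · (1 − 1/41)
       = 68921 · 40/41 = 67240.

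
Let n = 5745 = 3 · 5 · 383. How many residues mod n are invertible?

3056

φ(5745) = 5745 · (1 − 1/3) · (1 − 1/5) · (1 − 1/383)
       = 5745 · 3056/5745 = 3056.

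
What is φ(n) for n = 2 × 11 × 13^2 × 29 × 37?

1572480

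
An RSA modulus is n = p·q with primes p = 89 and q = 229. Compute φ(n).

20064

φ(pq) = (p−1)(q−1) = 88 · 228 = 20064.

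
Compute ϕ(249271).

Prime factorization: 249271 = 11 × 17 × 31 × 43.
φ(249271) = 249271 · (1 − 1/11) · (1 − 1/17) · (1 − 1/31) · (1 − 1/43)
       = 249271 · 201600/249271 = 201600.

201600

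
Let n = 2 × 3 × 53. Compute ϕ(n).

104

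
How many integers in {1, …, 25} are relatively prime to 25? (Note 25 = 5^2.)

20

φ(5^2) = 5^2 − 5^1 = 25 − 5 = 20.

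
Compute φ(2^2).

2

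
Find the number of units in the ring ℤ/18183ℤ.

10080

First factor: 18183 = 3 · 11 · 19 · 29.
φ(3) = 3 − 1 = 2.
φ(11) = 11 − 1 = 10.
φ(19) = 19 − 1 = 18.
φ(29) = 29 − 1 = 28.
φ(18183) = 2 × 10 × 18 × 28 = 10080.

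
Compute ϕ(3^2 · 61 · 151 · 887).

φ(73531413) = 73531413 · (1 − 1/3) · (1 − 1/61) · (1 − 1/151) · (1 − 1/887)
       = 73531413 · 15948000/24510471 = 47844000.

47844000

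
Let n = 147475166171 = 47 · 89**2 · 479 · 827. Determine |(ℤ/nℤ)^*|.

φ(147475166171) = 147475166171 · (1 − 1/47) · (1 − 1/89) · (1 − 1/479) · (1 − 1/827)
       = 147475166171 · 1598263744/1657024339 = 142245473216.

142245473216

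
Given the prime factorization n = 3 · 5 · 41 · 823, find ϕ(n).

φ(506145) = 506145 · (1 − 1/3) · (1 − 1/5) · (1 − 1/41) · (1 − 1/823)
       = 506145 · 263040/506145 = 263040.

263040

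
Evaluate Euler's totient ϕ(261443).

194688

Prime factorization: 261443 = 7 × 13^3 × 17.
φ(261443) = 261443 · (1 − 1/7) · (1 − 1/13) · (1 − 1/17)
       = 261443 · 1152/1547 = 194688.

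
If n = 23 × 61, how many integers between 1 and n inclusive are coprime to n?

1320

φ(1403) = 1403 · (1 − 1/23) · (1 − 1/61)
       = 1403 · 1320/1403 = 1320.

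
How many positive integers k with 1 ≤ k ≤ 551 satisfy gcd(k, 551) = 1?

504

First factor: 551 = 19 · 29.
φ(551) = 551 · (1 − 1/19) · (1 − 1/29)
       = 551 · 504/551 = 504.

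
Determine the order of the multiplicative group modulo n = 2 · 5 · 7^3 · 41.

47040

φ(2) = 2 − 1 = 1.
φ(5) = 5 − 1 = 4.
φ(7^3) = 7^3 − 7^2 = 343 − 49 = 294.
φ(41) = 41 − 1 = 40.
Multiply: 1 · 4 · 294 · 40 = 47040.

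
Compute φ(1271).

Prime factorization: 1271 = 31 * 41.
φ(1271) = 1271 · (1 − 1/31) · (1 − 1/41)
       = 1271 · 1200/1271 = 1200.

1200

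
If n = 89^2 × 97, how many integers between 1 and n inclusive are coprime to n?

751872

φ(89^2) = 89^1·(89−1) = 89·88 = 7832.
φ(97) = 97 − 1 = 96.
Since φ is multiplicative, φ(768337) = 7832 · 96 = 751872.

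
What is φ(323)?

288

First factor: 323 = 17 × 19.
φ(17) = 17 − 1 = 16.
φ(19) = 19 − 1 = 18.
Multiply: 16 · 18 = 288.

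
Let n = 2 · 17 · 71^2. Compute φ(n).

79520

φ(171394) = 171394 · (1 − 1/2) · (1 − 1/17) · (1 − 1/71)
       = 171394 · 1120/2414 = 79520.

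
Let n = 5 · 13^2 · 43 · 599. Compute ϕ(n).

15672384

φ(5) = 5 − 1 = 4.
φ(13^2) = 13^1·(13−1) = 13·12 = 156.
φ(43) = 43 − 1 = 42.
φ(599) = 599 − 1 = 598.
Since φ is multiplicative, φ(21764665) = 4 · 156 · 42 · 598 = 15672384.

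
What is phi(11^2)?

φ(121) = 121 · (1 − 1/11)
       = 121 · 10/11 = 110.

110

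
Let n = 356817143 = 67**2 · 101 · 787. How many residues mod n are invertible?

347569200

φ(67^2) = 67^2 − 67^1 = 4489 − 67 = 4422.
φ(101) = 101 − 1 = 100.
φ(787) = 787 − 1 = 786.
φ(356817143) = 4422 × 100 × 786 = 347569200.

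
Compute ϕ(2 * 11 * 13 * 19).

2160

φ(5434) = 5434 · (1 − 1/2) · (1 − 1/11) · (1 − 1/13) · (1 − 1/19)
       = 5434 · 2160/5434 = 2160.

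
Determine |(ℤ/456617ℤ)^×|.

362880

First factor: 456617 = 7 · 37 · 41 · 43.
φ(456617) = 456617 · (1 − 1/7) · (1 − 1/37) · (1 − 1/41) · (1 − 1/43)
       = 456617 · 362880/456617 = 362880.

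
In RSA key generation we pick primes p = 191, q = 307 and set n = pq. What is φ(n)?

φ(191) = 191 − 1 = 190.
φ(307) = 307 − 1 = 306.
Since φ is multiplicative, φ(58637) = 190 · 306 = 58140.

58140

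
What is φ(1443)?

1443 = 3 * 13 * 37.
φ(1443) = 1443 · (1 − 1/3) · (1 − 1/13) · (1 − 1/37)
       = 1443 · 864/1443 = 864.

864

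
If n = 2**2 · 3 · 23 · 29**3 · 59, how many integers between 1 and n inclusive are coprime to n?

120188992

φ(2^2) = 2^2 − 2^1 = 4 − 2 = 2.
φ(3) = 3 − 1 = 2.
φ(23) = 23 − 1 = 22.
φ(29^3) = 29^2·(29−1) = 841·28 = 23548.
φ(59) = 59 − 1 = 58.
φ(397150476) = 2 × 2 × 22 × 23548 × 58 = 120188992.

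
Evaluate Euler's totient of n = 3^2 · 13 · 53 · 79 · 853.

248811264

φ(3^2) = 3^2 − 3^1 = 9 − 3 = 6.
φ(13) = 13 − 1 = 12.
φ(53) = 53 − 1 = 52.
φ(79) = 79 − 1 = 78.
φ(853) = 853 − 1 = 852.
Since φ is multiplicative, φ(417866787) = 6 · 12 · 52 · 78 · 852 = 248811264.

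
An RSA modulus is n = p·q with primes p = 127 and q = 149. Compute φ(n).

φ(n) = (p − 1)(q − 1) = (127−1)(149−1) = 126·148 = 18648.

18648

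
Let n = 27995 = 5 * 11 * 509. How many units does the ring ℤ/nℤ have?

φ(27995) = 27995 · (1 − 1/5) · (1 − 1/11) · (1 − 1/509)
       = 27995 · 20320/27995 = 20320.

20320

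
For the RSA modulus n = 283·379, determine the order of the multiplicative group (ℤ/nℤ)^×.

φ(n) = (p − 1)(q − 1) = (283−1)(379−1) = 282·378 = 106596.

106596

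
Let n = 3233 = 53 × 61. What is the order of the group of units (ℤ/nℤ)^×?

3120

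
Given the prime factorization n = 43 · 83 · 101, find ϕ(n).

344400

φ(43) = 43 − 1 = 42.
φ(83) = 83 − 1 = 82.
φ(101) = 101 − 1 = 100.
Since φ is multiplicative, φ(360469) = 42 · 82 · 100 = 344400.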